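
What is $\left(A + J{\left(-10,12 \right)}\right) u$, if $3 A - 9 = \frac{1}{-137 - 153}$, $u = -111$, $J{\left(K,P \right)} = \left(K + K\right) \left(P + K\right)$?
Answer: $\frac{1191067}{290} \approx 4107.1$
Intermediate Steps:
$J{\left(K,P \right)} = 2 K \left(K + P\right)$
$A = \frac{2609}{870}$ ($A = 3 + \frac{1}{3 \left(-137 - 153\right)} = 3 + \frac{1}{3 \left(-290\right)} = 3 + \frac{1}{3} \left(- \frac{1}{290}\right) = 3 - \frac{1}{870} = \frac{2609}{870} \approx 2.9989$)
$\left(A + J{\left(-10,12 \right)}\right) u = \left(\frac{2609}{870} + 2 \left(-10\right) \left(-10 + 12\right)\right) \left(-111\right) = \left(\frac{2609}{870} + 2 \left(-10\right) 2\right) \left(-111\right) = \left(\frac{2609}{870} - 40\right) \left(-111\right) = \left(- \frac{32191}{870}\right) \left(-111\right) = \frac{1191067}{290}$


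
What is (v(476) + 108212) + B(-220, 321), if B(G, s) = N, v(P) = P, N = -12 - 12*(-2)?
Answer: 108700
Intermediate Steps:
N = 12 (N = -12 + 24 = 12)
B(G, s) = 12
(v(476) + 108212) + B(-220, 321) = (476 + 108212) + 12 = 108688 + 12 = 108700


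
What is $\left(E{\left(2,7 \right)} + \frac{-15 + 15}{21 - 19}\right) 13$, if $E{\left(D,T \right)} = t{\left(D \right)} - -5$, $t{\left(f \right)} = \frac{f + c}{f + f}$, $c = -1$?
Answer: $\frac{273}{4} \approx 68.25$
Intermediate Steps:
$t{\left(f \right)} = \frac{-1 + f}{2 f}$ ($t{\left(f \right)} = \frac{f - 1}{f + f} = \frac{-1 + f}{2 f}$)
$E{\left(D,T \right)} = 5 + \frac{-1 + D}{2 D}$ ($E{\left(D,T \right)} = \frac{-1 + D}{2 D} - -5 = \frac{-1 + D}{2 D} + 5 = 5 + \frac{-1 + D}{2 D}$)
$\left(E{\left(2,7 \right)} + \frac{-15 + 15}{21 - 19}\right) 13 = \left(\frac{-1 + 11 \cdot 2}{2 \cdot 2} + \frac{-15 + 15}{21 - 19}\right) 13 = \left(\frac{1}{2} \cdot \frac{1}{2} \left(-1 + 22\right) + \frac{0}{2}\right) 13 = \left(\frac{1}{2} \cdot \frac{1}{2} \cdot 21 + 0 \cdot \frac{1}{2}\right) 13 = \left(\frac{21}{4} + 0\right) 13 = \frac{21}{4} \cdot 13 = \frac{273}{4}$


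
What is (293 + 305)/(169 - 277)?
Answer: -299/54 ≈ -5.5370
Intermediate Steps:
(293 + 305)/(169 - 277) = 598/(-108) = 598*(-1/108) = -299/54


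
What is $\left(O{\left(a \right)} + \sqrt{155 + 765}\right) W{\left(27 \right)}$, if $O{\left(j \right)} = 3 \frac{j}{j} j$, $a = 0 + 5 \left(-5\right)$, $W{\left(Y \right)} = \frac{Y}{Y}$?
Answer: $-75 + 2 \sqrt{230} \approx -44.669$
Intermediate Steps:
$W{\left(Y \right)} = 1$
$a = -25$ ($a = 0 - 25 = -25$)
$O{\left(j \right)} = 3 j$ ($O{\left(j \right)} = 3 \cdot 1 j = 3 j$)
$\left(O{\left(a \right)} + \sqrt{155 + 765}\right) W{\left(27 \right)} = \left(3 \left(-25\right) + \sqrt{155 + 765}\right) 1 = \left(-75 + \sqrt{920}\right) 1 = \left(-75 + 2 \sqrt{230}\right) 1 = -75 + 2 \sqrt{230}$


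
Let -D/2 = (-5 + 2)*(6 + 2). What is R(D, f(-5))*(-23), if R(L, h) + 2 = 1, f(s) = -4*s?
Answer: 23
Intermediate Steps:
D = 48 (D = -2*(-5 + 2)*(6 + 2) = -(-6)*8 = -2*(-24) = 48)
R(L, h) = -1 (R(L, h) = -2 + 1 = -1)
R(D, f(-5))*(-23) = -1*(-23) = 23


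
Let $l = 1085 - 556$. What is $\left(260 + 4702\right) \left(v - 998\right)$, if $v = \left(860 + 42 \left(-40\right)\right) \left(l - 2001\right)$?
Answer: $5984380404$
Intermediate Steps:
$l = 529$
$v = 1207040$ ($v = \left(860 + 42 \left(-40\right)\right) \left(529 - 2001\right) = \left(860 - 1680\right) \left(-1472\right) = \left(-820\right) \left(-1472\right) = 1207040$)
$\left(260 + 4702\right) \left(v - 998\right) = \left(260 + 4702\right) \left(1207040 - 998\right) = 4962 \cdot 1206042 = 5984380404$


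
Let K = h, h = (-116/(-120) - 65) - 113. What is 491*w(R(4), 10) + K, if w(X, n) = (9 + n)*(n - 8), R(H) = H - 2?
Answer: 554429/30 ≈ 18481.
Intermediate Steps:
R(H) = -2 + H
w(X, n) = (-8 + n)*(9 + n) (w(X, n) = (9 + n)*(-8 + n) = (-8 + n)*(9 + n))
h = -5311/30 (h = (-116*(-1/120) - 65) - 113 = (29/30 - 65) - 113 = -1921/30 - 113 = -5311/30 ≈ -177.03)
K = -5311/30 ≈ -177.03
491*w(R(4), 10) + K = 491*(-72 + 10 + 10²) - 5311/30 = 491*(-72 + 10 + 100) - 5311/30 = 491*38 - 5311/30 = 18658 - 5311/30 = 554429/30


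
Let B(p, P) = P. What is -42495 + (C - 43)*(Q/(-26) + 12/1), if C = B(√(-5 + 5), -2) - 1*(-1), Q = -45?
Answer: -560289/13 ≈ -43099.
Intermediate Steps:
C = -1 (C = -2 - 1*(-1) = -2 + 1 = -1)
-42495 + (C - 43)*(Q/(-26) + 12/1) = -42495 + (-1 - 43)*(-45/(-26) + 12/1) = -42495 - 44*(-45*(-1/26) + 12*1) = -42495 - 44*(45/26 + 12) = -42495 - 44*357/26 = -42495 - 7854/13 = -560289/13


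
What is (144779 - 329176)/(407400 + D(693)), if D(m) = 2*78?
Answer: -184397/407556 ≈ -0.45245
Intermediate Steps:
D(m) = 156
(144779 - 329176)/(407400 + D(693)) = (144779 - 329176)/(407400 + 156) = -184397/407556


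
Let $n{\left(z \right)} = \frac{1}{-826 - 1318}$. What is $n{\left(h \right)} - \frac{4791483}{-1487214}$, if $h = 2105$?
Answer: $\frac{570636241}{177143712} \approx 3.2213$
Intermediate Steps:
$n{\left(z \right)} = - \frac{1}{2144}$ ($n{\left(z \right)} = \frac{1}{-2144} = - \frac{1}{2144}$)
$n{\left(h \right)} - \frac{4791483}{-1487214} = - \frac{1}{2144} - \frac{4791483}{-1487214} = - \frac{1}{2144} - 4791483 \left(- \frac{1}{1487214}\right) = - \frac{1}{2144} - - \frac{532387}{165246} = - \frac{1}{2144} + \frac{532387}{165246} = \frac{570636241}{177143712}$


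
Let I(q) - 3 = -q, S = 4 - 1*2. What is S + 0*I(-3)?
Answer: 2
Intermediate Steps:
S = 2 (S = 4 - 2 = 2)
I(q) = 3 - q
S + 0*I(-3) = 2 + 0*(3 - 1*(-3)) = 2 + 0*(3 + 3) = 2 + 0*6 = 2 + 0 = 2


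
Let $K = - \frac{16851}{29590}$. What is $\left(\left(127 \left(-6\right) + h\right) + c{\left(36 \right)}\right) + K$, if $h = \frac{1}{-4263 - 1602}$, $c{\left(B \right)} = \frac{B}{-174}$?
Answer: $- \frac{767782675369}{1006563030} \approx -762.78$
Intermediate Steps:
$c{\left(B \right)} = - \frac{B}{174}$ ($c{\left(B \right)} = B \left(- \frac{1}{174}\right) = - \frac{B}{174}$)
$h = - \frac{1}{5865}$ ($h = \frac{1}{-5865} = - \frac{1}{5865} \approx -0.0001705$)
$K = - \frac{16851}{29590}$ ($K = \left(-16851\right) \frac{1}{29590} = - \frac{16851}{29590} \approx -0.56948$)
$\left(\left(127 \left(-6\right) + h\right) + c{\left(36 \right)}\right) + K = \left(\left(127 \left(-6\right) - \frac{1}{5865}\right) - \frac{6}{29}\right) - \frac{16851}{29590} = \left(\left(-762 - \frac{1}{5865}\right) - \frac{6}{29}\right) - \frac{16851}{29590} = \left(- \frac{4469131}{5865} - \frac{6}{29}\right) - \frac{16851}{29590} = - \frac{129639989}{170085} - \frac{16851}{29590} = - \frac{767782675369}{1006563030}$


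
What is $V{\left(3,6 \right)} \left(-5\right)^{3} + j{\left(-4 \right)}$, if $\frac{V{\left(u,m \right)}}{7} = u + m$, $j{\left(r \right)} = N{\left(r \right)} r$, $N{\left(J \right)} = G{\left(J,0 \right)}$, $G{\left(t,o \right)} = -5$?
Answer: $-7855$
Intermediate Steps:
$N{\left(J \right)} = -5$
$j{\left(r \right)} = - 5 r$
$V{\left(u,m \right)} = 7 m + 7 u$ ($V{\left(u,m \right)} = 7 \left(u + m\right) = 7 \left(m + u\right) = 7 m + 7 u$)
$V{\left(3,6 \right)} \left(-5\right)^{3} + j{\left(-4 \right)} = \left(7 \cdot 6 + 7 \cdot 3\right) \left(-5\right)^{3} - -20 = \left(42 + 21\right) \left(-125\right) + 20 = 63 \left(-125\right) + 20 = -7875 + 20 = -7855$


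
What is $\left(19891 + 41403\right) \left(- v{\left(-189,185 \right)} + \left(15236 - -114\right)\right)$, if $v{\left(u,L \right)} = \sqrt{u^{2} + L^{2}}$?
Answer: $940862900 - 61294 \sqrt{69946} \approx 9.2465 \cdot 10^{8}$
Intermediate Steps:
$v{\left(u,L \right)} = \sqrt{L^{2} + u^{2}}$
$\left(19891 + 41403\right) \left(- v{\left(-189,185 \right)} + \left(15236 - -114\right)\right) = \left(19891 + 41403\right) \left(- \sqrt{185^{2} + \left(-189\right)^{2}} + \left(15236 - -114\right)\right) = 61294 \left(- \sqrt{34225 + 35721} + \left(15236 + 114\right)\right) = 61294 \left(- \sqrt{69946} + 15350\right) = 61294 \left(15350 - \sqrt{69946}\right) = 940862900 - 61294 \sqrt{69946}$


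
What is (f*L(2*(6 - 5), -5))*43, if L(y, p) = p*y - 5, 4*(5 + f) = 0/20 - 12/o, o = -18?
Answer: 6235/2 ≈ 3117.5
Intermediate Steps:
f = -29/6 (f = -5 + (0/20 - 12/(-18))/4 = -5 + (0*(1/20) - 12*(-1/18))/4 = -5 + (0 + ⅔)/4 = -5 + (¼)*(⅔) = -5 + ⅙ = -29/6 ≈ -4.8333)
L(y, p) = -5 + p*y
(f*L(2*(6 - 5), -5))*43 = -29*(-5 - 10*(6 - 5))/6*43 = -29*(-5 - 10)/6*43 = -29/6*(-15)*43 = (145/2)*43 = 6235/2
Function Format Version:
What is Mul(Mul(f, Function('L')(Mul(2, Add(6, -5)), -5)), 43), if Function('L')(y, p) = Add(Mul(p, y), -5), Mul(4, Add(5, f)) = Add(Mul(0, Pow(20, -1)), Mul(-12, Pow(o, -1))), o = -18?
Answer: Rational(6235, 2) ≈ 3117.5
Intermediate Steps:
f = Rational(-29, 6) (f = Add(-5, Mul(Rational(1, 4), Add(Mul(0, Pow(20, -1)), Mul(-12, Pow(-18, -1))))) = Add(-5, Mul(Rational(1, 4), Add(Mul(0, Rational(1, 20)), Mul(-12, Rational(-1, 18))))) = Add(-5, Mul(Rational(1, 4), Add(0, Rational(2, 3)))) = Add(-5, Mul(Rational(1, 4), Rational(2, 3))) = Add(-5, Rational(1, 6)) = Rational(-29, 6) ≈ -4.8333)
Function('L')(y, p) = Add(-5, Mul(p, y))
Mul(Mul(f, Function('L')(Mul(2, Add(6, -5)), -5)), 43) = Mul(Mul(Rational(-29, 6), Add(-5, Mul(-5, Mul(2, Add(6, -5))))), 43) = Mul(Mul(Rational(-29, 6), Add(-5, Mul(-5, Mul(2, 1)))), 43) = Mul(Mul(Rational(-29, 6), Add(-5, Mul(-5, 2))), 43) = Mul(Mul(Rational(-29, 6), Add(-5, -10)), 43) = Mul(Mul(Rational(-29, 6), -15), 43) = Mul(Rational(145, 2), 43) = Rational(6235, 2)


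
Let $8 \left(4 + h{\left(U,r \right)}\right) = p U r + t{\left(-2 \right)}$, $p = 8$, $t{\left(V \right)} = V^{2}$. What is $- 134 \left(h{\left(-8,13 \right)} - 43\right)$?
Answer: $20167$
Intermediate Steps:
$h{\left(U,r \right)} = - \frac{7}{2} + U r$ ($h{\left(U,r \right)} = -4 + \frac{8 U r + \left(-2\right)^{2}}{8} = -4 + \frac{8 U r + 4}{8} = -4 + \frac{4 + 8 U r}{8} = -4 + \left(\frac{1}{2} + U r\right) = - \frac{7}{2} + U r$)
$- 134 \left(h{\left(-8,13 \right)} - 43\right) = - 134 \left(\left(- \frac{7}{2} - 104\right) - 43\right) = - 134 \left(- \frac{215}{2} - 43\right) = \left(-134\right) \left(- \frac{301}{2}\right) = 20167$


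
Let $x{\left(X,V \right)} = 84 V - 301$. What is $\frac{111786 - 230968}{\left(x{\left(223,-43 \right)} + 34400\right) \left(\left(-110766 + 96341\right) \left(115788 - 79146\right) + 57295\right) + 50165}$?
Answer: $\frac{59591}{8056243915560} \approx 7.3969 \cdot 10^{-9}$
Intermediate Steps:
$x{\left(X,V \right)} = -301 + 84 V$
$\frac{111786 - 230968}{\left(x{\left(223,-43 \right)} + 34400\right) \left(\left(-110766 + 96341\right) \left(115788 - 79146\right) + 57295\right) + 50165} = \frac{111786 - 230968}{\left(\left(-301 + 84 \left(-43\right)\right) + 34400\right) \left(\left(-110766 + 96341\right) \left(115788 - 79146\right) + 57295\right) + 50165} = - \frac{119182}{\left(\left(-301 - 3612\right) + 34400\right) \left(\left(-14425\right) 36642 + 57295\right) + 50165} = - \frac{119182}{\left(-3913 + 34400\right) \left(-528560850 + 57295\right) + 50165} = - \frac{119182}{30487 \left(-528503555\right) + 50165} = - \frac{119182}{-16112487881285 + 50165} = - \frac{119182}{-16112487831120} = \left(-119182\right) \left(- \frac{1}{16112487831120}\right) = \frac{59591}{8056243915560}$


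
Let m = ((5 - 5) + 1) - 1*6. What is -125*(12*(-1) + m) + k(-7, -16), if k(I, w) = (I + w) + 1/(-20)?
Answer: 42039/20 ≈ 2101.9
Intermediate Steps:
k(I, w) = -1/20 + I + w (k(I, w) = (I + w) - 1/20 = -1/20 + I + w)
m = -5 (m = (0 + 1) - 6 = 1 - 6 = -5)
-125*(12*(-1) + m) + k(-7, -16) = -125*(12*(-1) - 5) + (-1/20 - 7 - 16) = -125*(-12 - 5) - 461/20 = -125*(-17) - 461/20 = 2125 - 461/20 = 42039/20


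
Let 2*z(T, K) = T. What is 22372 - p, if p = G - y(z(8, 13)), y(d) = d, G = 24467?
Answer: -2091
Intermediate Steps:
z(T, K) = T/2
p = 24463 (p = 24467 - 8/2 = 24467 - 1*4 = 24467 - 4 = 24463)
22372 - p = 22372 - 1*24463 = 22372 - 24463 = -2091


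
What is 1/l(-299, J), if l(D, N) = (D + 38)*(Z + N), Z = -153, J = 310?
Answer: -1/40977 ≈ -2.4404e-5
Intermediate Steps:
l(D, N) = (-153 + N)*(38 + D) (l(D, N) = (D + 38)*(-153 + N) = (38 + D)*(-153 + N) = (-153 + N)*(38 + D))
1/l(-299, J) = 1/(-5814 - 153*(-299) + 38*310 - 299*310) = 1/(-5814 + 45747 + 11780 - 92690) = 1/(-40977) = -1/40977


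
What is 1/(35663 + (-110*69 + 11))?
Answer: 1/28084 ≈ 3.5607e-5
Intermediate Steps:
1/(35663 + (-110*69 + 11)) = 1/(35663 + (-7590 + 11)) = 1/(35663 - 7579) = 1/28084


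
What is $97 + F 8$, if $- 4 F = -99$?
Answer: $295$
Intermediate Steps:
$F = \frac{99}{4}$ ($F = \left(- \frac{1}{4}\right) \left(-99\right) = \frac{99}{4} \approx 24.75$)
$97 + F 8 = 97 + \frac{99}{4} \cdot 8 = 97 + 198 = 295$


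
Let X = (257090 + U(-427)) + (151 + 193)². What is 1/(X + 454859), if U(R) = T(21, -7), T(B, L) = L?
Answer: 1/830278 ≈ 1.2044e-6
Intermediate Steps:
U(R) = -7
X = 375419 (X = (257090 - 7) + (151 + 193)² = 257083 + 344² = 257083 + 118336 = 375419)
1/(X + 454859) = 1/(375419 + 454859) = 1/830278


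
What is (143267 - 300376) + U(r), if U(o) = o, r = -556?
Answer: -157665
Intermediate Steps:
(143267 - 300376) + U(r) = (143267 - 300376) - 556 = -157109 - 556 = -157665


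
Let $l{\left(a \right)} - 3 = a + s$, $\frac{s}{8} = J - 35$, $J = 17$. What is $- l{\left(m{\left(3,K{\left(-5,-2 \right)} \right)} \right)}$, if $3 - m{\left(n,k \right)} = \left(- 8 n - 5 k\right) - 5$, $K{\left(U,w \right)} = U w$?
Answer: $59$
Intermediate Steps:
$s = -144$ ($s = 8 \left(17 - 35\right) = 8 \left(-18\right) = -144$)
$m{\left(n,k \right)} = 8 + 5 k + 8 n$ ($m{\left(n,k \right)} = 3 - \left(\left(- 8 n - 5 k\right) - 5\right) = 3 - \left(-5 - 8 n - 5 k\right) = 3 + \left(5 + 5 k + 8 n\right) = 8 + 5 k + 8 n$)
$l{\left(a \right)} = -141 + a$ ($l{\left(a \right)} = 3 + \left(a - 144\right) = 3 + \left(-144 + a\right) = -141 + a$)
$- l{\left(m{\left(3,K{\left(-5,-2 \right)} \right)} \right)} = - (-141 + \left(8 + 5 \left(\left(-5\right) \left(-2\right)\right) + 8 \cdot 3\right)) = - (-141 + \left(8 + 5 \cdot 10 + 24\right)) = - (-141 + \left(8 + 50 + 24\right)) = - (-141 + 82) = \left(-1\right) \left(-59\right) = 59$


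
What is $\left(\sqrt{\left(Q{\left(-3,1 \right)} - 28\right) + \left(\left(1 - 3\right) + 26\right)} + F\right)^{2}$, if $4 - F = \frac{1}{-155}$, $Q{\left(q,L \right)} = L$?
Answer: $\frac{313566}{24025} + \frac{1242 i \sqrt{3}}{155} \approx 13.052 + 13.879 i$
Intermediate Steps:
$F = \frac{621}{155}$ ($F = 4 - \frac{1}{-155} = 4 - - \frac{1}{155} = 4 + \frac{1}{155} = \frac{621}{155} \approx 4.0065$)
$\left(\sqrt{\left(Q{\left(-3,1 \right)} - 28\right) + \left(\left(1 - 3\right) + 26\right)} + F\right)^{2} = \left(\sqrt{\left(1 - 28\right) + \left(\left(1 - 3\right) + 26\right)} + \frac{621}{155}\right)^{2} = \left(\sqrt{-27 + \left(-2 + 26\right)} + \frac{621}{155}\right)^{2} = \left(\sqrt{-27 + 24} + \frac{621}{155}\right)^{2} = \left(\sqrt{-3} + \frac{621}{155}\right)^{2} = \left(i \sqrt{3} + \frac{621}{155}\right)^{2} = \left(\frac{621}{155} + i \sqrt{3}\right)^{2}$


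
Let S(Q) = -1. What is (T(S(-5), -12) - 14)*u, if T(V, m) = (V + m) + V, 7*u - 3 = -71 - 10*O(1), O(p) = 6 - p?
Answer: 472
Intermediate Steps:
u = -118/7 (u = 3/7 + (-71 - 10*(6 - 1*1))/7 = 3/7 + (-71 - 10*(6 - 1))/7 = 3/7 + (-71 - 10*5)/7 = 3/7 + (-71 - 1*50)/7 = 3/7 + (-71 - 50)/7 = 3/7 + (⅐)*(-121) = 3/7 - 121/7 = -118/7 ≈ -16.857)
T(V, m) = m + 2*V
(T(S(-5), -12) - 14)*u = ((-12 + 2*(-1)) - 14)*(-118/7) = ((-12 - 2) - 14)*(-118/7) = (-14 - 14)*(-118/7) = -28*(-118/7) = 472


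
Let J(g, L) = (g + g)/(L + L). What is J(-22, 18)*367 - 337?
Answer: -7070/9 ≈ -785.56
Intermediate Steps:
J(g, L) = g/L (J(g, L) = (2*g)/((2*L)) = (2*g)*(1/(2*L)) = g/L)
J(-22, 18)*367 - 337 = -22/18*367 - 337 = -22*1/18*367 - 337 = -11/9*367 - 337 = -4037/9 - 337 = -7070/9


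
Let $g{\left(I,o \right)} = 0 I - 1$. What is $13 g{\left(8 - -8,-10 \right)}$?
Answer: $-13$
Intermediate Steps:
$g{\left(I,o \right)} = -1$ ($g{\left(I,o \right)} = 0 - 1 = -1$)
$13 g{\left(8 - -8,-10 \right)} = 13 \left(-1\right) = -13$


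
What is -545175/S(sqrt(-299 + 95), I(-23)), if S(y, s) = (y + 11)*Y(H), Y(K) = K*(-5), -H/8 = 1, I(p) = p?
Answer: -239877/520 + 21807*I*sqrt(51)/260 ≈ -461.3 + 598.97*I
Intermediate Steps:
H = -8 (H = -8*1 = -8)
Y(K) = -5*K
S(y, s) = 440 + 40*y (S(y, s) = (y + 11)*(-5*(-8)) = (11 + y)*40 = 440 + 40*y)
-545175/S(sqrt(-299 + 95), I(-23)) = -545175/(440 + 40*sqrt(-299 + 95)) = -545175/(440 + 40*sqrt(-204)) = -545175/(440 + 40*(2*I*sqrt(51))) = -545175/(440 + 80*I*sqrt(51))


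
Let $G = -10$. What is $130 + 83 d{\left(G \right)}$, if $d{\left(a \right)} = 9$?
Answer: $877$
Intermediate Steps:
$130 + 83 d{\left(G \right)} = 130 + 83 \cdot 9 = 130 + 747 = 877$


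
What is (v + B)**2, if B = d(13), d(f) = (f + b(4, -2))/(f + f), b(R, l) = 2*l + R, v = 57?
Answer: 13225/4 ≈ 3306.3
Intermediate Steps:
b(R, l) = R + 2*l
d(f) = 1/2 (d(f) = (f + (4 + 2*(-2)))/(f + f) = (f + (4 - 4))/((2*f)) = (f + 0)*(1/(2*f)) = f*(1/(2*f)) = 1/2)
B = 1/2 ≈ 0.50000
(v + B)**2 = (57 + 1/2)**2 = (115/2)**2 = 13225/4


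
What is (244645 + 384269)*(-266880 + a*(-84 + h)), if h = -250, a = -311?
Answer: -102516755484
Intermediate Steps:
(244645 + 384269)*(-266880 + a*(-84 + h)) = (244645 + 384269)*(-266880 - 311*(-84 - 250)) = 628914*(-266880 - 311*(-334)) = 628914*(-266880 + 103874) = 628914*(-163006) = -102516755484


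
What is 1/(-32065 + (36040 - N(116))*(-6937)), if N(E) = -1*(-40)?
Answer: -1/27297095 ≈ -3.6634e-8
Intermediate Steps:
N(E) = 40
1/(-32065 + (36040 - N(116))*(-6937)) = 1/((-32065 + (36040 - 1*40))*(-6937)) = -1/6937/(-32065 + (36040 - 40)) = -1/6937/(-32065 + 36000) = -1/6937/3935 = (1/3935)*(-1/6937) = -1/27297095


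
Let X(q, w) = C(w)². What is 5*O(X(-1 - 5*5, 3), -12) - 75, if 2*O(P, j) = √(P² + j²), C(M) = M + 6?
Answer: -75 + 15*√745/2 ≈ 129.71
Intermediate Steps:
C(M) = 6 + M
X(q, w) = (6 + w)²
O(P, j) = √(P² + j²)/2
5*O(X(-1 - 5*5, 3), -12) - 75 = 5*(√(((6 + 3)²)² + (-12)²)/2) - 75 = 5*(√((9²)² + 144)/2) - 75 = 5*(√(81² + 144)/2) - 75 = 5*(√(6561 + 144)/2) - 75 = 5*(√6705/2) - 75 = 5*((3*√745)/2) - 75 = 5*(3*√745/2) - 75 = 15*√745/2 - 75 = -75 + 15*√745/2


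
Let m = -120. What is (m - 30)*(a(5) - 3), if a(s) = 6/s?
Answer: 270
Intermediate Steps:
(m - 30)*(a(5) - 3) = (-120 - 30)*(6/5 - 3) = -150*(6*(⅕) - 3) = -150*(6/5 - 3) = -150*(-9/5) = 270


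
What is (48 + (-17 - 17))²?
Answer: 196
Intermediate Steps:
(48 + (-17 - 17))² = (48 - 34)² = 14² = 196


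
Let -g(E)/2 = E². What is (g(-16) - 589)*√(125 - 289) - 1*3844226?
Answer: -3844226 - 2202*I*√41 ≈ -3.8442e+6 - 14100.0*I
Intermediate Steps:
g(E) = -2*E²
(g(-16) - 589)*√(125 - 289) - 1*3844226 = (-2*(-16)² - 589)*√(125 - 289) - 1*3844226 = (-2*256 - 589)*√(-164) - 3844226 = (-512 - 589)*(2*I*√41) - 3844226 = -2202*I*√41 - 3844226 = -3844226 - 2202*I*√41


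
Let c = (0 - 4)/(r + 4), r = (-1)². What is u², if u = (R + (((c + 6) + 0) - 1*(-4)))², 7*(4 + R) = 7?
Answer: 923521/625 ≈ 1477.6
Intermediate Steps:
r = 1
R = -3 (R = -4 + (⅐)*7 = -4 + 1 = -3)
c = -⅘ (c = (0 - 4)/(1 + 4) = -4/5 = -4*⅕ = -⅘ ≈ -0.80000)
u = 961/25 (u = (-3 + (((-⅘ + 6) + 0) - 1*(-4)))² = (-3 + ((26/5 + 0) + 4))² = (-3 + (26/5 + 4))² = (-3 + 46/5)² = (31/5)² = 961/25 ≈ 38.440)
u² = (961/25)² = 923521/625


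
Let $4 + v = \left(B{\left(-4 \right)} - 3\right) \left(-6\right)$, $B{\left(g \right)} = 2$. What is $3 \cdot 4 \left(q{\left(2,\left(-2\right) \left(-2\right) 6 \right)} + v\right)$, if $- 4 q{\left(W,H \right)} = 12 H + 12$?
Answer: $-876$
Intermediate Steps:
$q{\left(W,H \right)} = -3 - 3 H$ ($q{\left(W,H \right)} = - \frac{12 H + 12}{4} = - \frac{12 + 12 H}{4} = -3 - 3 H$)
$v = 2$ ($v = -4 + \left(2 - 3\right) \left(-6\right) = -4 - -6 = -4 + 6 = 2$)
$3 \cdot 4 \left(q{\left(2,\left(-2\right) \left(-2\right) 6 \right)} + v\right) = 3 \cdot 4 \left(\left(-3 - 3 \left(-2\right) \left(-2\right) 6\right) + 2\right) = 12 \left(\left(-3 - 3 \cdot 4 \cdot 6\right) + 2\right) = 12 \left(\left(-3 - 72\right) + 2\right) = 12 \left(-75 + 2\right) = 12 \left(-73\right) = -876$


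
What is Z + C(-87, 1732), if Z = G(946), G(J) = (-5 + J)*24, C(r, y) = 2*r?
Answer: 22410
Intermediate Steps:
G(J) = -120 + 24*J
Z = 22584 (Z = -120 + 24*946 = -120 + 22704 = 22584)
Z + C(-87, 1732) = 22584 + 2*(-87) = 22584 - 174 = 22410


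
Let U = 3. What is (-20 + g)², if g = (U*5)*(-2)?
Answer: 2500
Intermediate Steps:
g = -30 (g = (3*5)*(-2) = 15*(-2) = -30)
(-20 + g)² = (-20 - 30)² = (-50)² = 2500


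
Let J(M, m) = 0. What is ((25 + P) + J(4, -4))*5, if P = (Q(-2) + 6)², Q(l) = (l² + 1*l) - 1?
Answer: 370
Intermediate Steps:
Q(l) = -1 + l + l² (Q(l) = (l² + l) - 1 = (l + l²) - 1 = -1 + l + l²)
P = 49 (P = ((-1 - 2 + (-2)²) + 6)² = ((-1 - 2 + 4) + 6)² = (1 + 6)² = 7² = 49)
((25 + P) + J(4, -4))*5 = ((25 + 49) + 0)*5 = (74 + 0)*5 = 74*5 = 370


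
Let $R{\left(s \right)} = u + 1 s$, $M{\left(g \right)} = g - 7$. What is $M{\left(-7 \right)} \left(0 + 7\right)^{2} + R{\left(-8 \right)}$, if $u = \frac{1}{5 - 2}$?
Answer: $- \frac{2081}{3} \approx -693.67$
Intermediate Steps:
$u = \frac{1}{3} \approx 0.33333$
$M{\left(g \right)} = -7 + g$ ($M{\left(g \right)} = g - 7 = -7 + g$)
$R{\left(s \right)} = \frac{1}{3} + s$ ($R{\left(s \right)} = \frac{1}{3} + 1 s = \frac{1}{3} + s$)
$M{\left(-7 \right)} \left(0 + 7\right)^{2} + R{\left(-8 \right)} = \left(-7 - 7\right) \left(0 + 7\right)^{2} + \left(\frac{1}{3} - 8\right) = - 14 \cdot 7^{2} - \frac{23}{3} = \left(-14\right) 49 - \frac{23}{3} = -686 - \frac{23}{3} = - \frac{2081}{3}$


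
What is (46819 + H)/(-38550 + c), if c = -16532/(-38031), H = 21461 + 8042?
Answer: -1451300991/733039259 ≈ -1.9798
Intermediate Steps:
H = 29503
c = 16532/38031 (c = -16532*(-1/38031) = 16532/38031 ≈ 0.43470)
(46819 + H)/(-38550 + c) = (46819 + 29503)/(-38550 + 16532/38031) = 76322/(-1466078518/38031) = 76322*(-38031/1466078518) = -1451300991/733039259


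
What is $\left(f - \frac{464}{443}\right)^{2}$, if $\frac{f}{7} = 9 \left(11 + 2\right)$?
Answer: $\frac{131299696609}{196249} \approx 6.6905 \cdot 10^{5}$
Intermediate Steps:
$f = 819$ ($f = 7 \cdot 9 \left(11 + 2\right) = 7 \cdot 9 \cdot 13 = 7 \cdot 117 = 819$)
$\left(f - \frac{464}{443}\right)^{2} = \left(819 - \frac{464}{443}\right)^{2} = \left(\frac{362353}{443}\right)^{2} = \frac{131299696609}{196249}$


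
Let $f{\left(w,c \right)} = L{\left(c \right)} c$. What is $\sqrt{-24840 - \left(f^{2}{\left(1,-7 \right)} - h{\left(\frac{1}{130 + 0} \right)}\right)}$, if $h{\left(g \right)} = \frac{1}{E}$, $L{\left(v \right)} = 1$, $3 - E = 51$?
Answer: $\frac{i \sqrt{3584019}}{12} \approx 157.76 i$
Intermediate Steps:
$E = -48$ ($E = 3 - 51 = -48$)
$h{\left(g \right)} = - \frac{1}{48}$ ($h{\left(g \right)} = \frac{1}{-48} = - \frac{1}{48}$)
$f{\left(w,c \right)} = c$ ($f{\left(w,c \right)} = 1 c = c$)
$\sqrt{-24840 - \left(f^{2}{\left(1,-7 \right)} - h{\left(\frac{1}{130 + 0} \right)}\right)} = \sqrt{-24840 - \frac{2353}{48}} = \sqrt{- \frac{1194673}{48}} = \frac{i \sqrt{3584019}}{12}$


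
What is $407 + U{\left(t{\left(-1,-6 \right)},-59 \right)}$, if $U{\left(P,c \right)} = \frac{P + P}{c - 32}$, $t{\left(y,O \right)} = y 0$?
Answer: $407$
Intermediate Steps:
$t{\left(y,O \right)} = 0$
$U{\left(P,c \right)} = \frac{2 P}{-32 + c}$
$407 + U{\left(t{\left(-1,-6 \right)},-59 \right)} = 407 + 2 \cdot 0 \frac{1}{-32 - 59} = 407 + 2 \cdot 0 \frac{1}{-91} = 407 + 2 \cdot 0 \left(- \frac{1}{91}\right) = 407 + 0 = 407$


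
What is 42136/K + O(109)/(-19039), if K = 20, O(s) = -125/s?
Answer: 21860694659/10376255 ≈ 2106.8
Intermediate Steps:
42136/K + O(109)/(-19039) = 42136/20 - 125/109/(-19039) = 42136*(1/20) - 125*1/109*(-1/19039) = 10534/5 - 125/109*(-1/19039) = 10534/5 + 125/2075251 = 21860694659/10376255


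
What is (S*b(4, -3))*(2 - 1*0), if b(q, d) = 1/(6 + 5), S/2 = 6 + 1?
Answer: 28/11 ≈ 2.5455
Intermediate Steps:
S = 14 (S = 2*(6 + 1) = 2*7 = 14)
b(q, d) = 1/11
(S*b(4, -3))*(2 - 1*0) = (14*(1/11))*(2 - 1*0) = 14*(2 + 0)/11 = (14/11)*2 = 28/11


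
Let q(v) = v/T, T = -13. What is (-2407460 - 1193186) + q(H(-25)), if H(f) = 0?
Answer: -3600646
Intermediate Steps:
q(v) = -v/13 (q(v) = v/(-13) = v*(-1/13) = -v/13)
(-2407460 - 1193186) + q(H(-25)) = (-2407460 - 1193186) - 1/13*0 = -3600646 + 0 = -3600646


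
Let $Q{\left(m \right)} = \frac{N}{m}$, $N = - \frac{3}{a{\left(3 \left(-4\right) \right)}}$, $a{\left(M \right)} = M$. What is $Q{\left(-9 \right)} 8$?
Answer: $- \frac{2}{9} \approx -0.22222$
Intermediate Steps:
$N = \frac{1}{4}$ ($N = - \frac{3}{3 \left(-4\right)} = - \frac{3}{-12} = \left(-3\right) \left(- \frac{1}{12}\right) = \frac{1}{4} \approx 0.25$)
$Q{\left(m \right)} = \frac{1}{4 m}$
$Q{\left(-9 \right)} 8 = \frac{1}{4 \left(-9\right)} 8 = \frac{1}{4} \left(- \frac{1}{9}\right) 8 = \left(- \frac{1}{36}\right) 8 = - \frac{2}{9}$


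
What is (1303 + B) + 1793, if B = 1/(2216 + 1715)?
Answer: 12170377/3931 ≈ 3096.0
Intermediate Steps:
B = 1/3931 ≈ 0.00025439
(1303 + B) + 1793 = (1303 + 1/3931) + 1793 = 5122094/3931 + 1793 = 12170377/3931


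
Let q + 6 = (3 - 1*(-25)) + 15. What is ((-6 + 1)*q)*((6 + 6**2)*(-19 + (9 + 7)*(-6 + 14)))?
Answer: -846930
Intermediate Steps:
q = 37 (q = -6 + ((3 - 1*(-25)) + 15) = -6 + ((3 + 25) + 15) = -6 + (28 + 15) = -6 + 43 = 37)
((-6 + 1)*q)*((6 + 6**2)*(-19 + (9 + 7)*(-6 + 14))) = ((-6 + 1)*37)*((6 + 6**2)*(-19 + (9 + 7)*(-6 + 14))) = (-5*37)*((6 + 36)*(-19 + 16*8)) = -7770*(-19 + 128) = -7770*109 = -185*4578 = -846930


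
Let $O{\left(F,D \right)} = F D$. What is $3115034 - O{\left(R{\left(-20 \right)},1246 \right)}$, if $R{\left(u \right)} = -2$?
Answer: $3117526$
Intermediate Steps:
$O{\left(F,D \right)} = D F$
$3115034 - O{\left(R{\left(-20 \right)},1246 \right)} = 3115034 - 1246 \left(-2\right) = 3115034 - -2492 = 3115034 + 2492 = 3117526$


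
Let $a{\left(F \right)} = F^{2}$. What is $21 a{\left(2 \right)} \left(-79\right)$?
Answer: $-6636$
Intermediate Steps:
$21 a{\left(2 \right)} \left(-79\right) = 21 \cdot 2^{2} \left(-79\right) = 21 \cdot 4 \left(-79\right) = 84 \left(-79\right) = -6636$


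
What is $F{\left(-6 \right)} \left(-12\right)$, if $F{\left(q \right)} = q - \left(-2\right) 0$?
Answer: $72$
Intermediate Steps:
$F{\left(q \right)} = q$ ($F{\left(q \right)} = q - 0 = q + 0 = q$)
$F{\left(-6 \right)} \left(-12\right) = \left(-6\right) \left(-12\right) = 72$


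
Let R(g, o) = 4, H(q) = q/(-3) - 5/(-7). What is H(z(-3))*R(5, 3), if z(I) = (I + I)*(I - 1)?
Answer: -204/7 ≈ -29.143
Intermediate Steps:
z(I) = 2*I*(-1 + I) (z(I) = (2*I)*(-1 + I) = 2*I*(-1 + I))
H(q) = 5/7 - q/3 (H(q) = q*(-⅓) - 5*(-⅐) = -q/3 + 5/7 = 5/7 - q/3)
H(z(-3))*R(5, 3) = (5/7 - 2*(-3)*(-1 - 3)/3)*4 = (5/7 - 2*(-3)*(-4)/3)*4 = (5/7 - ⅓*24)*4 = (5/7 - 8)*4 = -51/7*4 = -204/7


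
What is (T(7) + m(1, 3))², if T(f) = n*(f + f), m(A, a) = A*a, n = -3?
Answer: 1521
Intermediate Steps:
T(f) = -6*f (T(f) = -3*(f + f) = -6*f)
(T(7) + m(1, 3))² = (-6*7 + 1*3)² = (-42 + 3)² = (-39)² = 1521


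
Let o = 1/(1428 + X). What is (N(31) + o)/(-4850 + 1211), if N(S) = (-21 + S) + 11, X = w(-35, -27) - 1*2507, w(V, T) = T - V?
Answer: -22490/3897369 ≈ -0.0057706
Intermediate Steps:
X = -2499 (X = (-27 - 1*(-35)) - 1*2507 = (-27 + 35) - 2507 = 8 - 2507 = -2499)
N(S) = -10 + S
o = -1/1071 (o = 1/(1428 - 2499) = 1/(-1071) = -1/1071 ≈ -0.00093371)
(N(31) + o)/(-4850 + 1211) = ((-10 + 31) - 1/1071)/(-4850 + 1211) = (21 - 1/1071)/(-3639) = (22490/1071)*(-1/3639) = -22490/3897369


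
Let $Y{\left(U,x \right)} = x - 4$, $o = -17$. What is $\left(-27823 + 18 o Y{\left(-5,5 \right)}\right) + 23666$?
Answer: $-4463$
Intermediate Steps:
$Y{\left(U,x \right)} = -4 + x$ ($Y{\left(U,x \right)} = x - 4 = -4 + x$)
$\left(-27823 + 18 o Y{\left(-5,5 \right)}\right) + 23666 = \left(-27823 + 18 \left(-17\right) \left(-4 + 5\right)\right) + 23666 = \left(-27823 - 306\right) + 23666 = -28129 + 23666 = -4463$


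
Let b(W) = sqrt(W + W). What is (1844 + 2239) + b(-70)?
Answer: 4083 + 2*I*sqrt(35) ≈ 4083.0 + 11.832*I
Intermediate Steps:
b(W) = sqrt(2)*sqrt(W) (b(W) = sqrt(2*W) = sqrt(2)*sqrt(W))
(1844 + 2239) + b(-70) = (1844 + 2239) + sqrt(2)*sqrt(-70) = 4083 + sqrt(2)*(I*sqrt(70)) = 4083 + 2*I*sqrt(35)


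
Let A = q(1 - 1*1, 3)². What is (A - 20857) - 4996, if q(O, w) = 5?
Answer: -25828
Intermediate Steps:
A = 25 (A = 5² = 25)
(A - 20857) - 4996 = (25 - 20857) - 4996 = -20832 - 4996 = -25828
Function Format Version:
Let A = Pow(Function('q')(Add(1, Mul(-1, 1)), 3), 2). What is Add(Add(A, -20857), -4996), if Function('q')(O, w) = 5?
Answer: -25828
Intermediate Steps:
A = 25 (A = Pow(5, 2) = 25)
Add(Add(A, -20857), -4996) = Add(Add(25, -20857), -4996) = Add(-20832, -4996) = -25828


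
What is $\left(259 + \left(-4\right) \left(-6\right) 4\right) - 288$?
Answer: $67$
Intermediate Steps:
$\left(259 + \left(-4\right) \left(-6\right) 4\right) - 288 = \left(259 + 24 \cdot 4\right) - 288 = \left(259 + 96\right) - 288 = 355 - 288 = 67$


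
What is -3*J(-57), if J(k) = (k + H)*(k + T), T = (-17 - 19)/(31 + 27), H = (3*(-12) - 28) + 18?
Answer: -516339/29 ≈ -17805.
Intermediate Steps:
H = -46 (H = (-36 - 28) + 18 = -64 + 18 = -46)
T = -18/29 (T = -36/58 = -36*1/58 = -18/29 ≈ -0.62069)
J(k) = (-46 + k)*(-18/29 + k) (J(k) = (k - 46)*(k - 18/29) = (-46 + k)*(-18/29 + k))
-3*J(-57) = -3*(828/29 + (-57)**2 - 1352/29*(-57)) = -3*(828/29 + 3249 + 77064/29) = -3*172113/29 = -516339/29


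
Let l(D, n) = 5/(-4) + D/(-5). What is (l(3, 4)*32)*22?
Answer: -6512/5 ≈ -1302.4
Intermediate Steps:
l(D, n) = -5/4 - D/5 (l(D, n) = 5*(-1/4) + D*(-1/5) = -5/4 - D/5)
(l(3, 4)*32)*22 = ((-5/4 - 1/5*3)*32)*22 = ((-5/4 - 3/5)*32)*22 = -37/20*32*22 = -296/5*22 = -6512/5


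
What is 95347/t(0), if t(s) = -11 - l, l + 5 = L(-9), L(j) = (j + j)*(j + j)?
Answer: -95347/330 ≈ -288.93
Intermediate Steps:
L(j) = 4*j**2 (L(j) = (2*j)*(2*j) = 4*j**2)
l = 319 (l = -5 + 4*(-9)**2 = -5 + 4*81 = -5 + 324 = 319)
t(s) = -330 (t(s) = -11 - 1*319 = -11 - 319 = -330)
95347/t(0) = 95347/(-330) = 95347*(-1/330) = -95347/330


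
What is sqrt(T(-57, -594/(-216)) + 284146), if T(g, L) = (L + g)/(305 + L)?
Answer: sqrt(430583499579)/1231 ≈ 533.05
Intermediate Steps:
T(g, L) = (L + g)/(305 + L)
sqrt(T(-57, -594/(-216)) + 284146) = sqrt((-594/(-216) - 57)/(305 - 594/(-216)) + 284146) = sqrt((-594*(-1/216) - 57)/(305 - 594*(-1/216)) + 284146) = sqrt((11/4 - 57)/(305 + 11/4) + 284146) = sqrt(-217/4/(1231/4) + 284146) = sqrt((4/1231)*(-217/4) + 284146) = sqrt(-217/1231 + 284146) = sqrt(349783509/1231) = sqrt(430583499579)/1231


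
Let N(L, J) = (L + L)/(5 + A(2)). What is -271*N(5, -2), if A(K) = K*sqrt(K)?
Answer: -13550/17 + 5420*sqrt(2)/17 ≈ -346.17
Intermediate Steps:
A(K) = K**(3/2)
N(L, J) = 2*L/(5 + 2*sqrt(2)) (N(L, J) = (L + L)/(5 + 2**(3/2)) = (2*L)/(5 + 2*sqrt(2)) = 2*L/(5 + 2*sqrt(2)))
-271*N(5, -2) = -271*((10/17)*5 - 4/17*5*sqrt(2)) = -271*(50/17 - 20*sqrt(2)/17) = -13550/17 + 5420*sqrt(2)/17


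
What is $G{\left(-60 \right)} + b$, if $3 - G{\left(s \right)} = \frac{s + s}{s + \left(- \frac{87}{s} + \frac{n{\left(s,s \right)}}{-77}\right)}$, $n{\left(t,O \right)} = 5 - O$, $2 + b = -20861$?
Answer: $- \frac{636062140}{30489} \approx -20862.0$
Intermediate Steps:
$b = -20863$ ($b = -2 - 20861 = -20863$)
$G{\left(s \right)} = 3 - \frac{2 s}{- \frac{5}{77} - \frac{87}{s} + \frac{78 s}{77}}$ ($G{\left(s \right)} = 3 - \frac{s + s}{s + \left(- \frac{87}{s} + \frac{5 - s}{-77}\right)} = 3 - \frac{2 s}{s + \left(- \frac{87}{s} + \left(5 - s\right) \left(- \frac{1}{77}\right)\right)} = 3 - \frac{2 s}{s - \left(\frac{5}{77} + \frac{87}{s} - \frac{s}{77}\right)} = 3 - \frac{2 s}{- \frac{5}{77} - \frac{87}{s} + \frac{78 s}{77}}$)
$G{\left(-60 \right)} + b = \frac{-20097 - -900 + 80 \left(-60\right)^{2}}{-6699 - -300 + 78 \left(-60\right)^{2}} - 20863 = \frac{-20097 + 900 + 80 \cdot 3600}{-6699 + 300 + 78 \cdot 3600} - 20863 = \frac{-20097 + 900 + 288000}{-6699 + 300 + 280800} - 20863 = \frac{1}{274401} \cdot 268803 - 20863 = \frac{29867}{30489} - 20863 = - \frac{636062140}{30489}$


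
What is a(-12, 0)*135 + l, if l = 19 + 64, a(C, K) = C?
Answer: -1537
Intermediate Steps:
l = 83
a(-12, 0)*135 + l = -12*135 + 83 = -1620 + 83 = -1537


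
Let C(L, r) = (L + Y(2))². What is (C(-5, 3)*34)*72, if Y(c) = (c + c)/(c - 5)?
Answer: 98192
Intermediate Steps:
Y(c) = 2*c/(-5 + c) (Y(c) = (2*c)/(-5 + c) = 2*c/(-5 + c))
C(L, r) = (-4/3 + L)² (C(L, r) = (L + 2*2/(-5 + 2))² = (L + 2*2/(-3))² = (L + 2*2*(-⅓))² = (L - 4/3)² = (-4/3 + L)²)
(C(-5, 3)*34)*72 = (((-4 + 3*(-5))²/9)*34)*72 = (((-4 - 15)²/9)*34)*72 = (((⅑)*(-19)²)*34)*72 = (((⅑)*361)*34)*72 = ((361/9)*34)*72 = (12274/9)*72 = 98192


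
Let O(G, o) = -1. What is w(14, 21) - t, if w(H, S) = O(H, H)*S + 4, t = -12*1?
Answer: -5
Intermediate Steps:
t = -12
w(H, S) = 4 - S (w(H, S) = -S + 4 = 4 - S)
w(14, 21) - t = (4 - 1*21) - 1*(-12) = (4 - 21) + 12 = -17 + 12 = -5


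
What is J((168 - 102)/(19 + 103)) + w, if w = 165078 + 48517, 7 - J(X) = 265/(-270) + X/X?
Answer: 11534507/54 ≈ 2.1360e+5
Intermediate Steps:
J(X) = 377/54 (J(X) = 7 - (265/(-270) + X/X) = 7 - (265*(-1/270) + 1) = 7 - (-53/54 + 1) = 7 - 1*1/54 = 7 - 1/54 = 377/54)
w = 213595
J((168 - 102)/(19 + 103)) + w = 377/54 + 213595 = 11534507/54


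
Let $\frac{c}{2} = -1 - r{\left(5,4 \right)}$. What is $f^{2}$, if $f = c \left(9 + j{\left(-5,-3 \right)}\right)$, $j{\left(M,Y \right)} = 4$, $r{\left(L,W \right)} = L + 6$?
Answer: $97344$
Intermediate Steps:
$r{\left(L,W \right)} = 6 + L$
$c = -24$ ($c = 2 \left(-1 - \left(6 + 5\right)\right) = 2 \left(-1 - 11\right) = 2 \left(-12\right) = -24$)
$f = -312$ ($f = - 24 \left(9 + 4\right) = \left(-24\right) 13 = -312$)
$f^{2} = \left(-312\right)^{2} = 97344$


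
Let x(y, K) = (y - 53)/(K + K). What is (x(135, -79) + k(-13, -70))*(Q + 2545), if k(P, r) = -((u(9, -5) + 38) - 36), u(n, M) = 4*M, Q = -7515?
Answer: -6863570/79 ≈ -86881.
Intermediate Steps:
x(y, K) = (-53 + y)/(2*K) (x(y, K) = (-53 + y)/((2*K)) = (-53 + y)*(1/(2*K)) = (-53 + y)/(2*K))
k(P, r) = 18 (k(P, r) = -((4*(-5) + 38) - 36) = -((-20 + 38) - 36) = -(18 - 36) = -1*(-18) = 18)
(x(135, -79) + k(-13, -70))*(Q + 2545) = ((½)*(-53 + 135)/(-79) + 18)*(-7515 + 2545) = ((½)*(-1/79)*82 + 18)*(-4970) = (-41/79 + 18)*(-4970) = (1381/79)*(-4970) = -6863570/79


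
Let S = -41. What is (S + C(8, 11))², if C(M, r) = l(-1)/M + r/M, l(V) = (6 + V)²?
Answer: 5329/4 ≈ 1332.3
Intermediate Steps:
C(M, r) = 25/M + r/M (C(M, r) = (6 - 1)²/M + r/M = 5²/M + r/M = 25/M + r/M)
(S + C(8, 11))² = (-41 + (25 + 11)/8)² = (-41 + (⅛)*36)² = (-41 + 9/2)² = (-73/2)² = 5329/4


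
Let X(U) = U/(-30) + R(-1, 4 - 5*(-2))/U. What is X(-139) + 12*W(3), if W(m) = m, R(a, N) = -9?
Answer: 169711/4170 ≈ 40.698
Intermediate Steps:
X(U) = -9/U - U/30 (X(U) = U/(-30) - 9/U = U*(-1/30) - 9/U = -U/30 - 9/U = -9/U - U/30)
X(-139) + 12*W(3) = (-9/(-139) - 1/30*(-139)) + 12*3 = (-9*(-1/139) + 139/30) + 36 = (9/139 + 139/30) + 36 = 19591/4170 + 36 = 169711/4170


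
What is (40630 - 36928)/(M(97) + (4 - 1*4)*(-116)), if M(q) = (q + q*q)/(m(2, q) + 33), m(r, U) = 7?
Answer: 74040/4753 ≈ 15.578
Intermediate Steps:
M(q) = q/40 + q²/40 (M(q) = (q + q*q)/(7 + 33) = (q + q²)/40 = (q + q²)*(1/40) = q/40 + q²/40)
(40630 - 36928)/(M(97) + (4 - 1*4)*(-116)) = (40630 - 36928)/((1/40)*97*(1 + 97) + (4 - 1*4)*(-116)) = 3702/((1/40)*97*98 + (4 - 4)*(-116)) = 3702/(4753/20 + 0*(-116)) = 3702/(4753/20 + 0) = 3702/(4753/20) = 3702*(20/4753) = 74040/4753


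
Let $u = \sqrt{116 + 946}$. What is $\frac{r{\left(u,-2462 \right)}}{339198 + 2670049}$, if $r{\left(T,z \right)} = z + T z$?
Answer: $- \frac{2462}{3009247} - \frac{7386 \sqrt{118}}{3009247} \approx -0.02748$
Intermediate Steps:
$u = 3 \sqrt{118}$ ($u = \sqrt{1062} = 3 \sqrt{118} \approx 32.588$)
$\frac{r{\left(u,-2462 \right)}}{339198 + 2670049} = \frac{\left(-2462\right) \left(1 + 3 \sqrt{118}\right)}{339198 + 2670049} = \frac{-2462 - 7386 \sqrt{118}}{3009247} = \left(-2462 - 7386 \sqrt{118}\right) \frac{1}{3009247} = - \frac{2462}{3009247} - \frac{7386 \sqrt{118}}{3009247}$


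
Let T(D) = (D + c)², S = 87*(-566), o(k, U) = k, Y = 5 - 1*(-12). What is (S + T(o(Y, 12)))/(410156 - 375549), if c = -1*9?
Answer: -49178/34607 ≈ -1.4210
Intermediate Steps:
Y = 17 (Y = 5 + 12 = 17)
c = -9
S = -49242
T(D) = (-9 + D)² (T(D) = (D - 9)² = (-9 + D)²)
(S + T(o(Y, 12)))/(410156 - 375549) = (-49242 + (-9 + 17)²)/(410156 - 375549) = (-49242 + 8²)/34607 = (-49242 + 64)*(1/34607) = -49178*1/34607 = -49178/34607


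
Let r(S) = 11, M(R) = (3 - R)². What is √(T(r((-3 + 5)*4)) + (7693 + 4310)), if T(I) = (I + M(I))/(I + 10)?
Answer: √588322/7 ≈ 109.57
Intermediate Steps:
T(I) = (I + (-3 + I)²)/(10 + I) (T(I) = (I + (-3 + I)²)/(I + 10) = (I + (-3 + I)²)/(10 + I))
√(T(r((-3 + 5)*4)) + (7693 + 4310)) = √((11 + (-3 + 11)²)/(10 + 11) + (7693 + 4310)) = √((11 + 8²)/21 + 12003) = √((11 + 64)/21 + 12003) = √((1/21)*75 + 12003) = √(25/7 + 12003) = √(84046/7) = √588322/7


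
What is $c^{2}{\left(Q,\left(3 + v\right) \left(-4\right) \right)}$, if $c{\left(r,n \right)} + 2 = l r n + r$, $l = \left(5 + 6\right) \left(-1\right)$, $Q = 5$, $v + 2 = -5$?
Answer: $769129$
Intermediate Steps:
$v = -7$ ($v = -2 - 5 = -7$)
$l = -11$ ($l = 11 \left(-1\right) = -11$)
$c{\left(r,n \right)} = -2 + r - 11 n r$ ($c{\left(r,n \right)} = -2 + \left(- 11 r n + r\right) = -2 - \left(- r + 11 n r\right) = -2 + r - 11 n r$)
$c^{2}{\left(Q,\left(3 + v\right) \left(-4\right) \right)} = \left(-2 + 5 - 11 \left(3 - 7\right) \left(-4\right) 5\right)^{2} = \left(-2 + 5 - 11 \left(\left(-4\right) \left(-4\right)\right) 5\right)^{2} = \left(-2 + 5 - 176 \cdot 5\right)^{2} = \left(-2 + 5 - 880\right)^{2} = \left(-877\right)^{2} = 769129$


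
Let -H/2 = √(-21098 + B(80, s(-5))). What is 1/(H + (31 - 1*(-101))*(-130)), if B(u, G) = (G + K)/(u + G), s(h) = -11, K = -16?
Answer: -98670/1693662463 + I*√11161049/3387324926 ≈ -5.8258e-5 + 9.8627e-7*I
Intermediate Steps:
B(u, G) = (-16 + G)/(G + u) (B(u, G) = (G - 16)/(u + G) = (-16 + G)/(G + u))
H = -2*I*√11161049/23 (H = -2*√(-21098 + (-16 - 11)/(-11 + 80)) = -2*√(-21098 - 27/69) = -2*√(-21098 + (1/69)*(-27)) = -2*√(-21098 - 9/23) = -2*I*√11161049/23 ≈ -290.51*I)
1/(H + (31 - 1*(-101))*(-130)) = 1/(-2*I*√11161049/23 + (31 - 1*(-101))*(-130)) = 1/(-2*I*√11161049/23 + (31 + 101)*(-130)) = 1/(-2*I*√11161049/23 + 132*(-130)) = 1/(-2*I*√11161049/23 - 17160) = 1/(-17160 - 2*I*√11161049/23)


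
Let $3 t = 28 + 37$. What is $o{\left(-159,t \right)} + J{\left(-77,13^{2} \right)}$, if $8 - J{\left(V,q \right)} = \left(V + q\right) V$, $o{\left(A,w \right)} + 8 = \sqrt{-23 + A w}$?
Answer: $7084 + 34 i \sqrt{3} \approx 7084.0 + 58.89 i$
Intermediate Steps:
$t = \frac{65}{3}$ ($t = \frac{28 + 37}{3} = \frac{1}{3} \cdot 65 = \frac{65}{3} \approx 21.667$)
$o{\left(A,w \right)} = -8 + \sqrt{-23 + A w}$
$J{\left(V,q \right)} = 8 - V \left(V + q\right)$ ($J{\left(V,q \right)} = 8 - \left(V + q\right) V = 8 - V \left(V + q\right)$)
$o{\left(-159,t \right)} + J{\left(-77,13^{2} \right)} = \left(-8 + \sqrt{-23 - 3445}\right) - \left(5921 - 13013\right) = \left(-8 + \sqrt{-3468}\right) + \left(8 - 5929 + 13013\right) = \left(-8 + 34 i \sqrt{3}\right) + 7092 = 7084 + 34 i \sqrt{3}$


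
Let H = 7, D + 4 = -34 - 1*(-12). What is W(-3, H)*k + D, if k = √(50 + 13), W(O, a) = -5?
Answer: -26 - 15*√7 ≈ -65.686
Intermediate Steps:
D = -26 (D = -4 + (-34 - 1*(-12)) = -4 + (-34 + 12) = -4 - 22 = -26)
k = 3*√7 (k = √63 = 3*√7 ≈ 7.9373)
W(-3, H)*k + D = -15*√7 - 26 = -26 - 15*√7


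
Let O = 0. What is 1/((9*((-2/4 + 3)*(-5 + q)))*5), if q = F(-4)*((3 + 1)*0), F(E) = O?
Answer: -2/1125 ≈ -0.0017778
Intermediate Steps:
F(E) = 0
q = 0 (q = 0*((3 + 1)*0) = 0*(4*0) = 0*0 = 0)
1/((9*((-2/4 + 3)*(-5 + q)))*5) = 1/((9*((-2/4 + 3)*(-5 + 0)))*5) = 1/((9*((-2*¼ + 3)*(-5)))*5) = 1/((9*((-½ + 3)*(-5)))*5) = 1/((9*((5/2)*(-5)))*5) = 1/((9*(-25/2))*5) = 1/(-225/2*5) = 1/(-1125/2) = -2/1125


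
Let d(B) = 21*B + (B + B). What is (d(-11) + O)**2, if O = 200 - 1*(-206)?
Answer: 23409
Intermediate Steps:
d(B) = 23*B (d(B) = 21*B + 2*B = 23*B)
O = 406 (O = 200 + 206 = 406)
(d(-11) + O)**2 = (23*(-11) + 406)**2 = (-253 + 406)**2 = 153**2 = 23409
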